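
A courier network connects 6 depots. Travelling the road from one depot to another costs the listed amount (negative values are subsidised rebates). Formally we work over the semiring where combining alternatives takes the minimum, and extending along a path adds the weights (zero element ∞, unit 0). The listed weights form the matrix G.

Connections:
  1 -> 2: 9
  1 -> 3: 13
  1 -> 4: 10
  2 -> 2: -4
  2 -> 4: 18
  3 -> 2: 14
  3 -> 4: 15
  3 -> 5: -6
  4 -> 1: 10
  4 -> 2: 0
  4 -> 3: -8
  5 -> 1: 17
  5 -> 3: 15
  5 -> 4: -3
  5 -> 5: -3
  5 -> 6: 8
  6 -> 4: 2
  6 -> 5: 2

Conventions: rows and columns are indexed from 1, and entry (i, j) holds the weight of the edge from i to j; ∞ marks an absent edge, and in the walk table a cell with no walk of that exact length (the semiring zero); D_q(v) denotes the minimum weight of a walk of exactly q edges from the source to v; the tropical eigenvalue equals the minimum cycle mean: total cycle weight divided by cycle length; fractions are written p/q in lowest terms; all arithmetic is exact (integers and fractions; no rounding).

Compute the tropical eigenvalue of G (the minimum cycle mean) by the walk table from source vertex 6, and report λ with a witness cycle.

q=0: [∞, ∞, ∞, ∞, ∞, 0]
q=1: [∞, ∞, ∞, 2, 2, ∞]
q=2: [12, 2, -6, -1, -1, 10]
q=3: [9, -2, -9, -4, -12, 7]
q=4: [5, -6, -12, -15, -15, -4]
q=5: [-5, -15, -23, -18, -18, -7]
q=6: [-8, -19, -26, -21, -29, -10]
Optimal cycle mean attained by: cycle 3->5->4->3, total (-6) + (-3) + (-8), length 3.
Answer: λ = -17/3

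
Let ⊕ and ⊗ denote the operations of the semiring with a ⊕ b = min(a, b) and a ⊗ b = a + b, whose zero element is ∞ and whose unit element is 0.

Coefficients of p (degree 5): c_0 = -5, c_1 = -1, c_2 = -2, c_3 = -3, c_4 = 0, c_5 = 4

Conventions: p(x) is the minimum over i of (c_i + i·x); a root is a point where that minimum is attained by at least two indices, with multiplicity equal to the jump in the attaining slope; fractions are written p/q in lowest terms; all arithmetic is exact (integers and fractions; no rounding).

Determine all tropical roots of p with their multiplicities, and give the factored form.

hull edge (i=0, c=-5) to (i=3, c=-3): slope 2/3, span 3
hull edge (i=3, c=-3) to (i=4, c=0): slope 3, span 1
hull edge (i=4, c=0) to (i=5, c=4): slope 4, span 1
Factored form: p(x) = 4 ⊗ (x ⊕ (-4)) ⊗ (x ⊕ (-3)) ⊗ (x ⊕ (-2/3)) ⊗ (x ⊕ (-2/3)) ⊗ (x ⊕ (-2/3))
Answer: roots = -4 (mult 1), -3 (mult 1), -2/3 (mult 3)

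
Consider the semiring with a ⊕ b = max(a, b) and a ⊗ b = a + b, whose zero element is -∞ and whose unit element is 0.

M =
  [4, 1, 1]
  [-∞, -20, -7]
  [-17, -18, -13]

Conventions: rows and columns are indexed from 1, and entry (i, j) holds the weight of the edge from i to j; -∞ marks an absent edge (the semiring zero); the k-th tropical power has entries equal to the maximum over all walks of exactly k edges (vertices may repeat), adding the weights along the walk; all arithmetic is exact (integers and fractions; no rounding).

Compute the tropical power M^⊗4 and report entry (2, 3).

M^⊗2:
  [8, 5, 5]
  [-24, -25, -20]
  [-13, -16, -16]
M^⊗3:
  [12, 9, 9]
  [-20, -23, -23]
  [-9, -12, -12]
M^⊗4:
  [16, 13, 13]
  [-16, -19, -19]
  [-5, -8, -8]
Key observation: the optimum is the walk 2->3->1->1->3, with weight (-7) + (-17) + 4 + 1 = -19.
Optimal value attained by: walk 2->3->1->1->3.
Answer: (M^⊗4)[2][3] = -19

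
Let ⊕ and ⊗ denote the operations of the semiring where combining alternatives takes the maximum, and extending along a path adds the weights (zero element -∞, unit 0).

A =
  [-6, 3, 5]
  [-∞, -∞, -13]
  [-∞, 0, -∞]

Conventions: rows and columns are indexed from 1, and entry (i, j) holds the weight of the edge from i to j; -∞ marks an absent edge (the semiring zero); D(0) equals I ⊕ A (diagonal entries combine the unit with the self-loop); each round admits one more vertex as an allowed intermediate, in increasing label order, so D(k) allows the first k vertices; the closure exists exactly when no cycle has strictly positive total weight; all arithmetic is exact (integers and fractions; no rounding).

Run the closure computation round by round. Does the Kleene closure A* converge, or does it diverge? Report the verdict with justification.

D(0):
  [0, 3, 5]
  [-∞, 0, -13]
  [-∞, 0, 0]
D(1):
  [0, 3, 5]
  [-∞, 0, -13]
  [-∞, 0, 0]
D(2):
  [0, 3, 5]
  [-∞, 0, -13]
  [-∞, 0, 0]
D(3):
  [0, 5, 5]
  [-∞, 0, -13]
  [-∞, 0, 0]
Key observation: every diagonal entry stays at the unit through all rounds, so no improving cycle exists.
Answer: CONVERGES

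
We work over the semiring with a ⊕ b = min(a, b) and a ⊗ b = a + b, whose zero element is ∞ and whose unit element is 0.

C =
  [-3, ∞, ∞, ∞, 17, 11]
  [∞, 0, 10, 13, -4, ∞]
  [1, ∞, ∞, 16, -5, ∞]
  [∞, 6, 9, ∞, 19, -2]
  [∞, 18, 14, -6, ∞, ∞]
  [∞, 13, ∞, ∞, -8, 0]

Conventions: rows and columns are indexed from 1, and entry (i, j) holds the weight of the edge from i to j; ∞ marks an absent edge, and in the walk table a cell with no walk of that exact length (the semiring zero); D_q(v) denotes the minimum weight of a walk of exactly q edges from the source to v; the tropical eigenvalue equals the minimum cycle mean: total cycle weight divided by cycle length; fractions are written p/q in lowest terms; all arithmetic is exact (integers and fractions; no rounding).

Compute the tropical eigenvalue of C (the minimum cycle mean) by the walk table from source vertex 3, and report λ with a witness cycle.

q=0: [∞, ∞, 0, ∞, ∞, ∞]
q=1: [1, ∞, ∞, 16, -5, ∞]
q=2: [-2, 13, 9, -11, 18, 12]
q=3: [-5, -5, -2, 12, 4, -13]
q=4: [-8, -5, 5, -2, -21, -13]
q=5: [-11, -5, -7, -27, -21, -13]
q=6: [-14, -21, -18, -27, -21, -29]
Optimal cycle mean attained by: cycle 4->6->5->4, total (-2) + (-8) + (-6), length 3.
Answer: λ = -16/3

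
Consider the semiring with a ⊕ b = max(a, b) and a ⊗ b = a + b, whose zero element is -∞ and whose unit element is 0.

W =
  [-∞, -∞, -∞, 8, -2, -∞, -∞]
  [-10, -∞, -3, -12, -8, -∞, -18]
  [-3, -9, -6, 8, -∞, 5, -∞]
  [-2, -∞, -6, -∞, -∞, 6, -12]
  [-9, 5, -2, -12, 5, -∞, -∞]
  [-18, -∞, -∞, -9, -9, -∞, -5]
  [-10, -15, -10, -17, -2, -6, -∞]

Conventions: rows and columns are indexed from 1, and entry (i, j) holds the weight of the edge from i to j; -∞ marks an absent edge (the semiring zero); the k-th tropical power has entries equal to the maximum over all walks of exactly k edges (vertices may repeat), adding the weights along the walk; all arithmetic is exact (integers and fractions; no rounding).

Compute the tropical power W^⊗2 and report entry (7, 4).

W^⊗2:
  [6, 3, 2, -14, 3, 14, -4]
  [-6, -3, -9, 5, -3, 2, -24]
  [6, -15, 2, 5, -4, 14, 0]
  [-9, -15, -12, 6, -3, -1, 1]
  [-4, 10, 3, 6, 10, 3, -13]
  [-11, -4, -11, -10, -4, -3, -21]
  [-11, 3, -4, -2, 3, -5, -11]
Key observation: the optimum is the walk 7->1->4, with weight (-10) + 8 = -2.
Optimal value attained by: walk 7->1->4.
Answer: (W^⊗2)[7][4] = -2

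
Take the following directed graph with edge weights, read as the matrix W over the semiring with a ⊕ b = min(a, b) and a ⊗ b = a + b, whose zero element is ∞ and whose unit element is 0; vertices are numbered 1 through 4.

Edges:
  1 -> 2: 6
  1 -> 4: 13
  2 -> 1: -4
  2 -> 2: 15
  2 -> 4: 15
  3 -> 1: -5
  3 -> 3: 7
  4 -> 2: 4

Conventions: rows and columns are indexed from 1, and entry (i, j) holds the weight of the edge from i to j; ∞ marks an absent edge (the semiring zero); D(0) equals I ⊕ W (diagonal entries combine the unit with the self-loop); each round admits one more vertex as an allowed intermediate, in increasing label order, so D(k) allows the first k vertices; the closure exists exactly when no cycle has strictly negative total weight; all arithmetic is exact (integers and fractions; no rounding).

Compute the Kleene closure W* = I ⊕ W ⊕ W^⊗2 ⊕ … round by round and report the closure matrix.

D(0):
  [0, 6, ∞, 13]
  [-4, 0, ∞, 15]
  [-5, ∞, 0, ∞]
  [∞, 4, ∞, 0]
D(1):
  [0, 6, ∞, 13]
  [-4, 0, ∞, 9]
  [-5, 1, 0, 8]
  [∞, 4, ∞, 0]
D(2):
  [0, 6, ∞, 13]
  [-4, 0, ∞, 9]
  [-5, 1, 0, 8]
  [0, 4, ∞, 0]
D(3):
  [0, 6, ∞, 13]
  [-4, 0, ∞, 9]
  [-5, 1, 0, 8]
  [0, 4, ∞, 0]
D(4):
  [0, 6, ∞, 13]
  [-4, 0, ∞, 9]
  [-5, 1, 0, 8]
  [0, 4, ∞, 0]
Answer: W* = [[0, 6, ∞, 13], [-4, 0, ∞, 9], [-5, 1, 0, 8], [0, 4, ∞, 0]]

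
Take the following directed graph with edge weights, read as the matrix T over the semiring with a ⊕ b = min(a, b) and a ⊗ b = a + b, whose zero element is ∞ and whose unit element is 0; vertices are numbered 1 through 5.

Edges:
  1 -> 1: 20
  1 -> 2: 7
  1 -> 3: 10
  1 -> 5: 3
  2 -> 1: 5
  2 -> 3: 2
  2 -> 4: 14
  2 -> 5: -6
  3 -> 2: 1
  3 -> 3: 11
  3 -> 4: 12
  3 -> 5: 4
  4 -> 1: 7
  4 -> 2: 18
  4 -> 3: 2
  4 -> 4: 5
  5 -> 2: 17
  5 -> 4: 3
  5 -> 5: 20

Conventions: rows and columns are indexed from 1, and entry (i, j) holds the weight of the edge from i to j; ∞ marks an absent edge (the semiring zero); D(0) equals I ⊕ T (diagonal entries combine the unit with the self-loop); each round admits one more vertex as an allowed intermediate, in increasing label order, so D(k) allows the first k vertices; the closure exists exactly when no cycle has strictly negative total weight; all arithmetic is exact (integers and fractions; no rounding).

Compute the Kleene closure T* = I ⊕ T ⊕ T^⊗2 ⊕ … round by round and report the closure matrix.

D(0):
  [0, 7, 10, ∞, 3]
  [5, 0, 2, 14, -6]
  [∞, 1, 0, 12, 4]
  [7, 18, 2, 0, ∞]
  [∞, 17, ∞, 3, 0]
D(1):
  [0, 7, 10, ∞, 3]
  [5, 0, 2, 14, -6]
  [∞, 1, 0, 12, 4]
  [7, 14, 2, 0, 10]
  [∞, 17, ∞, 3, 0]
D(2):
  [0, 7, 9, 21, 1]
  [5, 0, 2, 14, -6]
  [6, 1, 0, 12, -5]
  [7, 14, 2, 0, 8]
  [22, 17, 19, 3, 0]
D(3):
  [0, 7, 9, 21, 1]
  [5, 0, 2, 14, -6]
  [6, 1, 0, 12, -5]
  [7, 3, 2, 0, -3]
  [22, 17, 19, 3, 0]
D(4):
  [0, 7, 9, 21, 1]
  [5, 0, 2, 14, -6]
  [6, 1, 0, 12, -5]
  [7, 3, 2, 0, -3]
  [10, 6, 5, 3, 0]
D(5):
  [0, 7, 6, 4, 1]
  [4, 0, -1, -3, -6]
  [5, 1, 0, -2, -5]
  [7, 3, 2, 0, -3]
  [10, 6, 5, 3, 0]
Answer: T* = [[0, 7, 6, 4, 1], [4, 0, -1, -3, -6], [5, 1, 0, -2, -5], [7, 3, 2, 0, -3], [10, 6, 5, 3, 0]]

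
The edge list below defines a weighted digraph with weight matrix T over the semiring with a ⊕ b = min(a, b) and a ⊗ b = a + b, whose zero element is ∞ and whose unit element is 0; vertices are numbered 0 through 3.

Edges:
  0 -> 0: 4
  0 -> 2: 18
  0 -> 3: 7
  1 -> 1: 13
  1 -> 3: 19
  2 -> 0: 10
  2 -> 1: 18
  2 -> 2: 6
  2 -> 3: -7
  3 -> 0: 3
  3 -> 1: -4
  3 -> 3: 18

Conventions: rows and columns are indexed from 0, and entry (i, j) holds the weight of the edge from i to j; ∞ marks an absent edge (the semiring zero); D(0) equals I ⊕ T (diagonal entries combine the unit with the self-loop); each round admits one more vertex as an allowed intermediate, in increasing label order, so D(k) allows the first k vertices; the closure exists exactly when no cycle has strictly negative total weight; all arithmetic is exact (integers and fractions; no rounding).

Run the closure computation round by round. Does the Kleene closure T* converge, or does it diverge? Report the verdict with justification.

D(0):
  [0, ∞, 18, 7]
  [∞, 0, ∞, 19]
  [10, 18, 0, -7]
  [3, -4, ∞, 0]
D(1):
  [0, ∞, 18, 7]
  [∞, 0, ∞, 19]
  [10, 18, 0, -7]
  [3, -4, 21, 0]
D(2):
  [0, ∞, 18, 7]
  [∞, 0, ∞, 19]
  [10, 18, 0, -7]
  [3, -4, 21, 0]
D(3):
  [0, 36, 18, 7]
  [∞, 0, ∞, 19]
  [10, 18, 0, -7]
  [3, -4, 21, 0]
D(4):
  [0, 3, 18, 7]
  [22, 0, 40, 19]
  [-4, -11, 0, -7]
  [3, -4, 21, 0]
Key observation: every diagonal entry stays at the unit through all rounds, so no improving cycle exists.
Answer: CONVERGES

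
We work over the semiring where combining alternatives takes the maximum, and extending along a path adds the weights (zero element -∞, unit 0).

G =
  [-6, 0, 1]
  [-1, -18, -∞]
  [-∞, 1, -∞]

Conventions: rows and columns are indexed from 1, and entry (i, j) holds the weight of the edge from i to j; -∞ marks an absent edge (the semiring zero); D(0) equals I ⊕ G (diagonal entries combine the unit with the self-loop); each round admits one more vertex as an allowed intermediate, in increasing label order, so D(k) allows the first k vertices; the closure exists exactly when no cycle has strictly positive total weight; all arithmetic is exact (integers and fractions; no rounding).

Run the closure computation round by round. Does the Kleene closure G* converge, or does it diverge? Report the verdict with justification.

D(0):
  [0, 0, 1]
  [-1, 0, -∞]
  [-∞, 1, 0]
D(1):
  [0, 0, 1]
  [-1, 0, 0]
  [-∞, 1, 0]
Detection: at round 2, diagonal entry (3, 3) turns strictly positive.
Key observation: the cycle 3->2->1->3 has total weight 1 + (-1) + 1, which is strictly positive.
Answer: DIVERGES — positive cycle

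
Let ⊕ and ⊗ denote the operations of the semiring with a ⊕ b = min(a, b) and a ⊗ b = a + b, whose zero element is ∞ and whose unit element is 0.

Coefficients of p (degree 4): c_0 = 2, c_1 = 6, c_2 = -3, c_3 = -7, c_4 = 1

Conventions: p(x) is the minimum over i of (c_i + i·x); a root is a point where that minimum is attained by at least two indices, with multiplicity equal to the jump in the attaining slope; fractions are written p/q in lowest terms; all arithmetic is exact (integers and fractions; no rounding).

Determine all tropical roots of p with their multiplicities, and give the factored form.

hull edge (i=0, c=2) to (i=3, c=-7): slope -3, span 3
hull edge (i=3, c=-7) to (i=4, c=1): slope 8, span 1
Factored form: p(x) = 1 ⊗ (x ⊕ (-8)) ⊗ (x ⊕ 3) ⊗ (x ⊕ 3) ⊗ (x ⊕ 3)
Answer: roots = -8 (mult 1), 3 (mult 3)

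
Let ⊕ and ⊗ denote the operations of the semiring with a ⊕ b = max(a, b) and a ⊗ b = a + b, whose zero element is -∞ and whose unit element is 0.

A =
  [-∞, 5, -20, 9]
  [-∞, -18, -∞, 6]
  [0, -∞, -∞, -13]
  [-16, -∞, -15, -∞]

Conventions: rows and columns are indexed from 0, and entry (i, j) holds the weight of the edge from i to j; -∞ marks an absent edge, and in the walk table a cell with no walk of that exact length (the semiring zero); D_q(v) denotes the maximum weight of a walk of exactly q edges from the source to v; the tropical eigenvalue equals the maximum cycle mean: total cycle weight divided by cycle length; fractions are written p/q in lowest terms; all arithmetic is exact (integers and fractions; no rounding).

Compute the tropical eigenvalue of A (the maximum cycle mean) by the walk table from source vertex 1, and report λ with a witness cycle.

q=0: [-∞, 0, -∞, -∞]
q=1: [-∞, -18, -∞, 6]
q=2: [-10, -36, -9, -12]
q=3: [-9, -5, -27, -1]
q=4: [-17, -4, -16, 1]
Optimal cycle mean attained by: cycle 0->1->3->2->0, total 5 + 6 + (-15) + 0, length 4.
Answer: λ = -1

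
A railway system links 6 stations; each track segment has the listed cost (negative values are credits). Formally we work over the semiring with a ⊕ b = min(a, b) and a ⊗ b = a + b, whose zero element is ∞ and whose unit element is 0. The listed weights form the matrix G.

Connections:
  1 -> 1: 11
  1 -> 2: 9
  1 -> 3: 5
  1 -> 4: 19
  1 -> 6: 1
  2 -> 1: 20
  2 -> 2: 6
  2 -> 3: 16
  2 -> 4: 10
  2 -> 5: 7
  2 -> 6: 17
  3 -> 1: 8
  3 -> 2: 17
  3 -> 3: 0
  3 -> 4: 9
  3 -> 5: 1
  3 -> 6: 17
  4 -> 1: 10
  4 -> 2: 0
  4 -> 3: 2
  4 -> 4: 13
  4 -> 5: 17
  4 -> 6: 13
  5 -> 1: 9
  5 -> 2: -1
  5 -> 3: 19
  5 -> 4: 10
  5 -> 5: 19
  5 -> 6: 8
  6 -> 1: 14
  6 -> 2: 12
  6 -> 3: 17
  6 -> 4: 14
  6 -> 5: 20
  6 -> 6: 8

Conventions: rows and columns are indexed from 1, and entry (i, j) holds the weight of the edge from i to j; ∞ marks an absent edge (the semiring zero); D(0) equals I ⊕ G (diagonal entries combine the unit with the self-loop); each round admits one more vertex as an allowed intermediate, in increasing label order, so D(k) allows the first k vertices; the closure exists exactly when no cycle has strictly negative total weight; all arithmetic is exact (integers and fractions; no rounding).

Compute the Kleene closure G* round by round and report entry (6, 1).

D(0):
  [0, 9, 5, 19, ∞, 1]
  [20, 0, 16, 10, 7, 17]
  [8, 17, 0, 9, 1, 17]
  [10, 0, 2, 0, 17, 13]
  [9, -1, 19, 10, 0, 8]
  [14, 12, 17, 14, 20, 0]
D(1):
  [0, 9, 5, 19, ∞, 1]
  [20, 0, 16, 10, 7, 17]
  [8, 17, 0, 9, 1, 9]
  [10, 0, 2, 0, 17, 11]
  [9, -1, 14, 10, 0, 8]
  [14, 12, 17, 14, 20, 0]
D(2):
  [0, 9, 5, 19, 16, 1]
  [20, 0, 16, 10, 7, 17]
  [8, 17, 0, 9, 1, 9]
  [10, 0, 2, 0, 7, 11]
  [9, -1, 14, 9, 0, 8]
  [14, 12, 17, 14, 19, 0]
D(3):
  [0, 9, 5, 14, 6, 1]
  [20, 0, 16, 10, 7, 17]
  [8, 17, 0, 9, 1, 9]
  [10, 0, 2, 0, 3, 11]
  [9, -1, 14, 9, 0, 8]
  [14, 12, 17, 14, 18, 0]
D(4):
  [0, 9, 5, 14, 6, 1]
  [20, 0, 12, 10, 7, 17]
  [8, 9, 0, 9, 1, 9]
  [10, 0, 2, 0, 3, 11]
  [9, -1, 11, 9, 0, 8]
  [14, 12, 16, 14, 17, 0]
D(5):
  [0, 5, 5, 14, 6, 1]
  [16, 0, 12, 10, 7, 15]
  [8, 0, 0, 9, 1, 9]
  [10, 0, 2, 0, 3, 11]
  [9, -1, 11, 9, 0, 8]
  [14, 12, 16, 14, 17, 0]
D(6):
  [0, 5, 5, 14, 6, 1]
  [16, 0, 12, 10, 7, 15]
  [8, 0, 0, 9, 1, 9]
  [10, 0, 2, 0, 3, 11]
  [9, -1, 11, 9, 0, 8]
  [14, 12, 16, 14, 17, 0]
Answer: G*[6][1] = 14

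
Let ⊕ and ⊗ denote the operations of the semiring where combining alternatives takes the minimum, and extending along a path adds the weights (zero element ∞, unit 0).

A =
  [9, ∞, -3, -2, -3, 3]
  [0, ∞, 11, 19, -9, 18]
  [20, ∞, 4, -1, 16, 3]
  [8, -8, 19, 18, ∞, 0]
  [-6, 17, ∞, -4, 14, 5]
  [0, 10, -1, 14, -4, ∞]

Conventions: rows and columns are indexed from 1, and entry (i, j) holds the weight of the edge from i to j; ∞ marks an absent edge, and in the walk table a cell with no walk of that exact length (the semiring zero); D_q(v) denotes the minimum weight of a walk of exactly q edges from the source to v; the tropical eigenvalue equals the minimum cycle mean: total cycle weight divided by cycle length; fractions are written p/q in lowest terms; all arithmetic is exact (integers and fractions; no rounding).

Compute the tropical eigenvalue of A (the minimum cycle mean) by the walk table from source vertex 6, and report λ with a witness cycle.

q=0: [∞, ∞, ∞, ∞, ∞, 0]
q=1: [0, 10, -1, 14, -4, ∞]
q=2: [-10, 6, -3, -8, -3, 1]
q=3: [-9, -16, -13, -12, -13, -8]
q=4: [-19, -20, -12, -17, -25, -12]
q=5: [-31, -25, -22, -29, -29, -20]
q=6: [-35, -37, -34, -33, -34, -29]
Optimal cycle mean attained by: cycle 2->5->4->2, total (-9) + (-4) + (-8), length 3.
Answer: λ = -7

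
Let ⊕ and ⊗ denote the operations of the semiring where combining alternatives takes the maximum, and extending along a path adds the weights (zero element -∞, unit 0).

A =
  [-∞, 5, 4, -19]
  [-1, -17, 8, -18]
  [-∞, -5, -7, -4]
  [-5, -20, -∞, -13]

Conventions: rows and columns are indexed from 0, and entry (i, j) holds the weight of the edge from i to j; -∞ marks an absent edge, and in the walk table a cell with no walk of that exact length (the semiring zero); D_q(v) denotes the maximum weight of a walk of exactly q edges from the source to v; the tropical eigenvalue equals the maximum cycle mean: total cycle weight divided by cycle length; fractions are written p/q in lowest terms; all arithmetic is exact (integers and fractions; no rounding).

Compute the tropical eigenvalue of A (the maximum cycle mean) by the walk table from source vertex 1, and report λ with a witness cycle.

q=0: [-∞, 0, -∞, -∞]
q=1: [-1, -17, 8, -18]
q=2: [-18, 4, 3, 4]
q=3: [3, -2, 12, -1]
q=4: [-3, 8, 7, 8]
Optimal cycle mean attained by: cycle 0->1->0, total 5 + (-1), length 2.
Answer: λ = 2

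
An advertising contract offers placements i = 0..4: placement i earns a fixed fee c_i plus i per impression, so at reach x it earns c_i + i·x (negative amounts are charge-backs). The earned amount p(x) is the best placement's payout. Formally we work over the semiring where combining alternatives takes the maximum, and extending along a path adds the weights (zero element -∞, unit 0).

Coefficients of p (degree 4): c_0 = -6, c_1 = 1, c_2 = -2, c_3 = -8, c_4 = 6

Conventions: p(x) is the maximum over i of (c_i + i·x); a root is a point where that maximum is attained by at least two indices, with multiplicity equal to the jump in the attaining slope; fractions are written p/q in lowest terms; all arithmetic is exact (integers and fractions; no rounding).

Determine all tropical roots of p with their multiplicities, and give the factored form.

hull edge (i=0, c=-6) to (i=1, c=1): slope 7, span 1
hull edge (i=1, c=1) to (i=4, c=6): slope 5/3, span 3
Factored form: p(x) = 6 ⊗ (x ⊕ (-7)) ⊗ (x ⊕ (-5/3)) ⊗ (x ⊕ (-5/3)) ⊗ (x ⊕ (-5/3))
Answer: roots = -7 (mult 1), -5/3 (mult 3)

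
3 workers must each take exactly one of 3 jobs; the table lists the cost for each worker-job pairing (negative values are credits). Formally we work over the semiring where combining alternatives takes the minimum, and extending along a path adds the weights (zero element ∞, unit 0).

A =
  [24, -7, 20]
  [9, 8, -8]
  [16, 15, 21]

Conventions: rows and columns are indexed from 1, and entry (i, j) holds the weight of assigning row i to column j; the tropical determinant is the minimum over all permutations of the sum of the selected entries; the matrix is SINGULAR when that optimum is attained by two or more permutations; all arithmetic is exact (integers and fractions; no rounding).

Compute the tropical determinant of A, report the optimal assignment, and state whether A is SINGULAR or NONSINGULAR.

σ = (1, 2, 3): 24 + 8 + 21 = 53
σ = (1, 3, 2): 24 + (-8) + 15 = 31
σ = (2, 1, 3): (-7) + 9 + 21 = 23
σ = (2, 3, 1): (-7) + (-8) + 16 = 1
σ = (3, 1, 2): 20 + 9 + 15 = 44
σ = (3, 2, 1): 20 + 8 + 16 = 44
Optimal value attained by: σ = (2, 3, 1).
Answer: det⊕(A) = 1; verdict: NONSINGULAR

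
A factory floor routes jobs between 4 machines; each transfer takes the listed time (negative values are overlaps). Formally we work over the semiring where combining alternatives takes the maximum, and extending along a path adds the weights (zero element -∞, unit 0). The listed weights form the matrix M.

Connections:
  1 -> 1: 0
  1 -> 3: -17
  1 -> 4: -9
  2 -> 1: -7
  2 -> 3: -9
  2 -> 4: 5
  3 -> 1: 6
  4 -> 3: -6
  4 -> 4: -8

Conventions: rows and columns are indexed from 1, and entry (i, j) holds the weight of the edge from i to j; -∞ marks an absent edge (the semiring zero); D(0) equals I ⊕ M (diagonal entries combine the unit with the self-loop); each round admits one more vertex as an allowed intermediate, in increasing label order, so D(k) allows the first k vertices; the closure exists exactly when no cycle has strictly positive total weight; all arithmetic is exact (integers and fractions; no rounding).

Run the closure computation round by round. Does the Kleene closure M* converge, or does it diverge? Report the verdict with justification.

D(0):
  [0, -∞, -17, -9]
  [-7, 0, -9, 5]
  [6, -∞, 0, -∞]
  [-∞, -∞, -6, 0]
D(1):
  [0, -∞, -17, -9]
  [-7, 0, -9, 5]
  [6, -∞, 0, -3]
  [-∞, -∞, -6, 0]
D(2):
  [0, -∞, -17, -9]
  [-7, 0, -9, 5]
  [6, -∞, 0, -3]
  [-∞, -∞, -6, 0]
D(3):
  [0, -∞, -17, -9]
  [-3, 0, -9, 5]
  [6, -∞, 0, -3]
  [0, -∞, -6, 0]
D(4):
  [0, -∞, -15, -9]
  [5, 0, -1, 5]
  [6, -∞, 0, -3]
  [0, -∞, -6, 0]
Key observation: every diagonal entry stays at the unit through all rounds, so no improving cycle exists.
Answer: CONVERGES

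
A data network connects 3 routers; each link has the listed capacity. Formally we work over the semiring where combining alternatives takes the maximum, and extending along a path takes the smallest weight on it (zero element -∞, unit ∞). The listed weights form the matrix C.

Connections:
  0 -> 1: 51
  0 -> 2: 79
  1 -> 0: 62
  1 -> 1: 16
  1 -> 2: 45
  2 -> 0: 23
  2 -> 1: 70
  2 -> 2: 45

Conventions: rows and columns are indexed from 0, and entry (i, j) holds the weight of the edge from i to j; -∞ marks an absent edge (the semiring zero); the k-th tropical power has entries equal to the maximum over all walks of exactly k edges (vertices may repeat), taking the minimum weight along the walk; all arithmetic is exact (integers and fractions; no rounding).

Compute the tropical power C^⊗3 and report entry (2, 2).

C^⊗2:
  [51, 70, 45]
  [23, 51, 62]
  [62, 45, 45]
C^⊗3:
  [62, 51, 51]
  [51, 62, 45]
  [45, 51, 62]
Key observation: the optimum is the walk 2->1->0->2, with weight 70 min 62 min 79 = 62.
Optimal value attained by: walk 2->1->0->2.
Answer: (C^⊗3)[2][2] = 62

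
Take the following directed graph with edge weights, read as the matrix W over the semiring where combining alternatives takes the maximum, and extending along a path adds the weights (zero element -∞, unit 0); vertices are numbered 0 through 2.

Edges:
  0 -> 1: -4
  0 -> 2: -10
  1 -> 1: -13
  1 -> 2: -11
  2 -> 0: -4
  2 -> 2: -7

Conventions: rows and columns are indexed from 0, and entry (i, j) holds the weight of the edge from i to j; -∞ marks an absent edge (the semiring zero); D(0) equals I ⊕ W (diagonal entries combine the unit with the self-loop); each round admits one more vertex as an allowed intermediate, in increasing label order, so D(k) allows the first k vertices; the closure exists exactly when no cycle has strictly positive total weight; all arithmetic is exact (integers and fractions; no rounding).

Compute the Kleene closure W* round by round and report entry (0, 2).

D(0):
  [0, -4, -10]
  [-∞, 0, -11]
  [-4, -∞, 0]
D(1):
  [0, -4, -10]
  [-∞, 0, -11]
  [-4, -8, 0]
D(2):
  [0, -4, -10]
  [-∞, 0, -11]
  [-4, -8, 0]
D(3):
  [0, -4, -10]
  [-15, 0, -11]
  [-4, -8, 0]
Answer: W*[0][2] = -10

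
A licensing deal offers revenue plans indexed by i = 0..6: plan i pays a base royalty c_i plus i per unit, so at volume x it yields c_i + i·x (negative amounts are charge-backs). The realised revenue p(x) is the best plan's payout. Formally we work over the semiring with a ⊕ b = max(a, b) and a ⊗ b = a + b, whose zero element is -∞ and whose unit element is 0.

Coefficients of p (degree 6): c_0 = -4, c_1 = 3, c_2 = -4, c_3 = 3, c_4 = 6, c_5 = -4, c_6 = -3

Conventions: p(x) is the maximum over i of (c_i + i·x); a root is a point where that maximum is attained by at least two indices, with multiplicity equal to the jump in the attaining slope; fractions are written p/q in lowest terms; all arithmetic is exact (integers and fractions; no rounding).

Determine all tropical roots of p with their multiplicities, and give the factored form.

hull edge (i=0, c=-4) to (i=1, c=3): slope 7, span 1
hull edge (i=1, c=3) to (i=4, c=6): slope 1, span 3
hull edge (i=4, c=6) to (i=6, c=-3): slope -9/2, span 2
Factored form: p(x) = -3 ⊗ (x ⊕ (-7)) ⊗ (x ⊕ (-1)) ⊗ (x ⊕ (-1)) ⊗ (x ⊕ (-1)) ⊗ (x ⊕ 9/2) ⊗ (x ⊕ 9/2)
Answer: roots = -7 (mult 1), -1 (mult 3), 9/2 (mult 2)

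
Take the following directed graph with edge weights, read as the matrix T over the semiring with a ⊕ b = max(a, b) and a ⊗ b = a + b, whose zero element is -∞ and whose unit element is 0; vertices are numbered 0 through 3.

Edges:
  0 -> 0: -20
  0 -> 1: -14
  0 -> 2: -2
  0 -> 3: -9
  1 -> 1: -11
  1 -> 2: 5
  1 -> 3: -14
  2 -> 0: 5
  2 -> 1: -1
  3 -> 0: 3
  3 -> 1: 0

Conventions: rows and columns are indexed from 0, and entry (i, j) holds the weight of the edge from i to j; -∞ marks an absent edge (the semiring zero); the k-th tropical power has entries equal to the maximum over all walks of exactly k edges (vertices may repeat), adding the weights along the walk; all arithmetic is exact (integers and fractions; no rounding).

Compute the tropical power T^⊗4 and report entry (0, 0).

T^⊗2:
  [3, -3, -9, -28]
  [10, 4, -6, -25]
  [-15, -9, 4, -4]
  [-17, -11, 5, -6]
T^⊗3:
  [-4, -10, 2, -6]
  [-1, -4, 9, 1]
  [9, 3, -4, -23]
  [10, 4, -6, -25]
T^⊗4:
  [7, 1, -5, -13]
  [14, 8, 1, -10]
  [1, -5, 8, 0]
  [-1, -4, 9, 1]
Key observation: the optimum is the walk 0->2->1->2->0, with weight (-2) + (-1) + 5 + 5 = 7.
Optimal value attained by: walk 0->2->1->2->0.
Answer: (T^⊗4)[0][0] = 7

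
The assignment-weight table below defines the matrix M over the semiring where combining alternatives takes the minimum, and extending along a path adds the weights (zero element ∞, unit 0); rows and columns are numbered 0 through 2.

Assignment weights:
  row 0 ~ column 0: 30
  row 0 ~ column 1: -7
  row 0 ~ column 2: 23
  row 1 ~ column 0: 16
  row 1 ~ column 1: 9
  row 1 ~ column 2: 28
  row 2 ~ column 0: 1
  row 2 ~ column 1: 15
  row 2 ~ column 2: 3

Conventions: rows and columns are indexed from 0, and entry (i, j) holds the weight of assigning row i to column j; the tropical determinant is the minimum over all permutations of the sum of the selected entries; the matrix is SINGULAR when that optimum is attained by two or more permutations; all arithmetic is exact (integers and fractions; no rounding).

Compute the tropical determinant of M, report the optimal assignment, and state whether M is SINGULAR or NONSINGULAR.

σ = (0, 1, 2): 30 + 9 + 3 = 42
σ = (0, 2, 1): 30 + 28 + 15 = 73
σ = (1, 0, 2): (-7) + 16 + 3 = 12
σ = (1, 2, 0): (-7) + 28 + 1 = 22
σ = (2, 0, 1): 23 + 16 + 15 = 54
σ = (2, 1, 0): 23 + 9 + 1 = 33
Optimal value attained by: σ = (1, 0, 2).
Answer: det⊕(M) = 12; verdict: NONSINGULAR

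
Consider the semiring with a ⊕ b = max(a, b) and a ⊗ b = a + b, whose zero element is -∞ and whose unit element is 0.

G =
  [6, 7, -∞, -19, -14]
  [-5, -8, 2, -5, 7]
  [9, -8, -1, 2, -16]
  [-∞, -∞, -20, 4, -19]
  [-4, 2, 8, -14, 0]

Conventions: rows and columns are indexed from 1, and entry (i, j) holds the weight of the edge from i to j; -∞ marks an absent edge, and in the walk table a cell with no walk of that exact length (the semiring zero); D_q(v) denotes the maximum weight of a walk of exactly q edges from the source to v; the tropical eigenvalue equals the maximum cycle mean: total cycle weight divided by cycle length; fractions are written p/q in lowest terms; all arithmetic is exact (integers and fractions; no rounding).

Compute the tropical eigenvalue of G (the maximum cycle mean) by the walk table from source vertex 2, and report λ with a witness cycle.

q=0: [-∞, 0, -∞, -∞, -∞]
q=1: [-5, -8, 2, -5, 7]
q=2: [11, 9, 15, 4, 7]
q=3: [24, 18, 15, 17, 16]
q=4: [30, 31, 24, 21, 25]
q=5: [36, 37, 33, 26, 38]
Optimal cycle mean attained by: cycle 1->2->5->3->1, total 7 + 7 + 8 + 9, length 4.
Answer: λ = 31/4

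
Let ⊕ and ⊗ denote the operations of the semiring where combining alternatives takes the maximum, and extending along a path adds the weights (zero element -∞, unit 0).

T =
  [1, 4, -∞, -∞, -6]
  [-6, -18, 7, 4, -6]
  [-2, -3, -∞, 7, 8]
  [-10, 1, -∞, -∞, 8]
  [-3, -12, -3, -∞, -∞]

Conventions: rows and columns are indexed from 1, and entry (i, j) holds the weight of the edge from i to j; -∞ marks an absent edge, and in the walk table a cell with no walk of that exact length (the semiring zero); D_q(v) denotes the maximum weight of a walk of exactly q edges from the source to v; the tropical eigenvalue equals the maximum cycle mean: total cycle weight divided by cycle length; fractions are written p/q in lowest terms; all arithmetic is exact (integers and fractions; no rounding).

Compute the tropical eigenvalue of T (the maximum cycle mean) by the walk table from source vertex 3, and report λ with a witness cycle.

q=0: [-∞, -∞, 0, -∞, -∞]
q=1: [-2, -3, -∞, 7, 8]
q=2: [5, 8, 5, 1, 15]
q=3: [12, 9, 15, 12, 13]
q=4: [13, 16, 16, 22, 23]
q=5: [20, 23, 23, 23, 30]
Optimal cycle mean attained by: cycle 2->3->4->2, total 7 + 7 + 1, length 3.
Answer: λ = 5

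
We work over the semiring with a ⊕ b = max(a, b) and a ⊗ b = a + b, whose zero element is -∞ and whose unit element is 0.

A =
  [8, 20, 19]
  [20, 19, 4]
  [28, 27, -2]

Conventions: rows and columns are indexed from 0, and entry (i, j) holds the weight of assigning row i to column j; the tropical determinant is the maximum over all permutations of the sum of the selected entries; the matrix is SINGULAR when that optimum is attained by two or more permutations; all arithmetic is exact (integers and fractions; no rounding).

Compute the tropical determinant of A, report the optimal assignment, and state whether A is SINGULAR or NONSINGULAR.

σ = (0, 1, 2): 8 + 19 + (-2) = 25
σ = (0, 2, 1): 8 + 4 + 27 = 39
σ = (1, 0, 2): 20 + 20 + (-2) = 38
σ = (1, 2, 0): 20 + 4 + 28 = 52
σ = (2, 0, 1): 19 + 20 + 27 = 66
σ = (2, 1, 0): 19 + 19 + 28 = 66
Optimal value attained by: σ = (2, 0, 1).
Answer: det⊕(A) = 66; verdict: SINGULAR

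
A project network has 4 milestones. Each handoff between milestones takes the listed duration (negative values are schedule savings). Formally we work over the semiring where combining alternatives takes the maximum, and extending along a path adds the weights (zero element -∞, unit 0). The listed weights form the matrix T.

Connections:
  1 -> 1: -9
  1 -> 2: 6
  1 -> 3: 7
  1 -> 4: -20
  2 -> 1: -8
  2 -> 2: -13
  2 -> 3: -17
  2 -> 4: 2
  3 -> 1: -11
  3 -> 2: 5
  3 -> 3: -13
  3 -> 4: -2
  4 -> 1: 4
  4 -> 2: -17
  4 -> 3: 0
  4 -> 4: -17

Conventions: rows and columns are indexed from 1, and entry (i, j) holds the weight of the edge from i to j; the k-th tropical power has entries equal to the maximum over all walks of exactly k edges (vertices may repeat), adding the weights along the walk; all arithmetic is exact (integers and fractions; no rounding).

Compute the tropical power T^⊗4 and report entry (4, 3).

T^⊗2:
  [-2, 12, -2, 8]
  [6, -2, 2, -11]
  [2, -5, -2, 7]
  [-5, 10, 11, -2]
T^⊗3:
  [12, 4, 8, 14]
  [-3, 12, 13, 0]
  [11, 8, 9, -3]
  [2, 16, 2, 12]
T^⊗4:
  [18, 18, 19, 6]
  [4, 18, 4, 14]
  [2, 17, 18, 10]
  [16, 8, 12, 18]
Key observation: the optimum is the walk 4->1->2->4->3, with weight 4 + 6 + 2 + 0 = 12.
Optimal value attained by: walk 4->1->2->4->3.
Answer: (T^⊗4)[4][3] = 12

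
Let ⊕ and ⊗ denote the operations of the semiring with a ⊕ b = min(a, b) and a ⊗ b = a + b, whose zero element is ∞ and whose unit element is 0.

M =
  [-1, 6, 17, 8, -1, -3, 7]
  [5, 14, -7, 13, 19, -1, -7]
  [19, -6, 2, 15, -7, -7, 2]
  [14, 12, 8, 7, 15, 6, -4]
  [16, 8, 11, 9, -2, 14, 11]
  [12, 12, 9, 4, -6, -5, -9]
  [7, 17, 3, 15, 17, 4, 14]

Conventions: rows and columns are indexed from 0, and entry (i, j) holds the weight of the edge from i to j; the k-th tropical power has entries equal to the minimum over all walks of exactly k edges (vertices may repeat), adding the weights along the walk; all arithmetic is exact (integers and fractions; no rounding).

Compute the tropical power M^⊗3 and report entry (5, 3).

M^⊗2:
  [-2, 5, -1, 1, -9, -8, -12]
  [0, -13, -5, 3, -14, -14, -10]
  [-1, -4, -13, -3, -13, -12, -16]
  [3, 2, -1, 10, 0, 0, -3]
  [13, 5, 1, 7, -4, 4, 1]
  [-2, 2, -6, -1, -11, -10, -14]
  [6, -3, 5, 8, -4, -4, -5]
M^⊗3:
  [-5, -7, -9, -4, -14, -13, -17]
  [-8, -11, -20, -10, -20, -19, -23]
  [-9, -19, -13, -8, -20, -20, -21]
  [2, -7, -5, 4, -8, -8, -9]
  [8, -5, -2, 5, -6, -6, -5]
  [-7, -12, -11, -6, -16, -15, -19]
  [2, -1, -10, 0, -10, -9, -13]
Key observation: the optimum is the walk 5->5->5->3, with weight (-5) + (-5) + 4 = -6.
Optimal value attained by: walk 5->5->5->3.
Answer: (M^⊗3)[5][3] = -6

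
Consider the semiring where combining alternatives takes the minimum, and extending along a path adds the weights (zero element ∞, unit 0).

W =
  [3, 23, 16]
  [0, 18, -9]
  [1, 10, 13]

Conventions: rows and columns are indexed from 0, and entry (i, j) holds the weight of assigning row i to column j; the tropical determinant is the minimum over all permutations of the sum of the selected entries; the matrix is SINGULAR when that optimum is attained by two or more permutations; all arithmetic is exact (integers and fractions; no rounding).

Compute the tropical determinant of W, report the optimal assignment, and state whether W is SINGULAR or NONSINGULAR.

σ = (0, 1, 2): 3 + 18 + 13 = 34
σ = (0, 2, 1): 3 + (-9) + 10 = 4
σ = (1, 0, 2): 23 + 0 + 13 = 36
σ = (1, 2, 0): 23 + (-9) + 1 = 15
σ = (2, 0, 1): 16 + 0 + 10 = 26
σ = (2, 1, 0): 16 + 18 + 1 = 35
Optimal value attained by: σ = (0, 2, 1).
Answer: det⊕(W) = 4; verdict: NONSINGULAR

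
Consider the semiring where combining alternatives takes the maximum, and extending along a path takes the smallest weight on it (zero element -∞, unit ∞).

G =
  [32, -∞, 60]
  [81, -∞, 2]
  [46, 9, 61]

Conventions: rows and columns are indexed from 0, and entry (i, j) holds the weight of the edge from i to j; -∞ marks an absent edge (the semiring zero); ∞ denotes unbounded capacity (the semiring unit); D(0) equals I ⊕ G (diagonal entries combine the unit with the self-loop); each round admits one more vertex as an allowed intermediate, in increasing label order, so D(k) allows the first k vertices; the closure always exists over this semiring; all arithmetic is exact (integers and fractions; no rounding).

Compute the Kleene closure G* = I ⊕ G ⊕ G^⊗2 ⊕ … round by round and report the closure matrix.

D(0):
  [∞, -∞, 60]
  [81, ∞, 2]
  [46, 9, ∞]
D(1):
  [∞, -∞, 60]
  [81, ∞, 60]
  [46, 9, ∞]
D(2):
  [∞, -∞, 60]
  [81, ∞, 60]
  [46, 9, ∞]
D(3):
  [∞, 9, 60]
  [81, ∞, 60]
  [46, 9, ∞]
Answer: G* = [[∞, 9, 60], [81, ∞, 60], [46, 9, ∞]]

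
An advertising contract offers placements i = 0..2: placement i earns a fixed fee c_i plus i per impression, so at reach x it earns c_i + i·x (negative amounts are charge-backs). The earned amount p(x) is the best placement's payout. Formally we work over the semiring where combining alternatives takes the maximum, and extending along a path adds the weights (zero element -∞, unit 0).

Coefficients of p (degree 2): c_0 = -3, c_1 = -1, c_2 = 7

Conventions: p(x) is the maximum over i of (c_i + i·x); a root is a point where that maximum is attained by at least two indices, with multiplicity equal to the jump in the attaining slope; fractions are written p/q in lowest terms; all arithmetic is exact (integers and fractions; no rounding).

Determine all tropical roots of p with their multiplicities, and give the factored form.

hull edge (i=0, c=-3) to (i=2, c=7): slope 5, span 2
Factored form: p(x) = 7 ⊗ (x ⊕ (-5)) ⊗ (x ⊕ (-5))
Answer: roots = -5 (mult 2)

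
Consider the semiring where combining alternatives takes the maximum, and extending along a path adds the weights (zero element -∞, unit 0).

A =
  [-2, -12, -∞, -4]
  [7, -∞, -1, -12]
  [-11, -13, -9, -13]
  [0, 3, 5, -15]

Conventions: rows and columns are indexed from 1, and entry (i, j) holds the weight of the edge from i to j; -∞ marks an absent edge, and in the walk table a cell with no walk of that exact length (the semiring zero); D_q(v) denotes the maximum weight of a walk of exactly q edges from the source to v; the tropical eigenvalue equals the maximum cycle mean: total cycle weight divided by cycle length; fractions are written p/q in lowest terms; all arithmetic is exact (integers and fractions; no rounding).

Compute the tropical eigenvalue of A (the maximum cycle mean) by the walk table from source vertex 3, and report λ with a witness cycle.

q=0: [-∞, -∞, 0, -∞]
q=1: [-11, -13, -9, -13]
q=2: [-6, -10, -8, -15]
q=3: [-3, -12, -10, -10]
q=4: [-5, -7, -5, -7]
Optimal cycle mean attained by: cycle 1->4->2->1, total (-4) + 3 + 7, length 3.
Answer: λ = 2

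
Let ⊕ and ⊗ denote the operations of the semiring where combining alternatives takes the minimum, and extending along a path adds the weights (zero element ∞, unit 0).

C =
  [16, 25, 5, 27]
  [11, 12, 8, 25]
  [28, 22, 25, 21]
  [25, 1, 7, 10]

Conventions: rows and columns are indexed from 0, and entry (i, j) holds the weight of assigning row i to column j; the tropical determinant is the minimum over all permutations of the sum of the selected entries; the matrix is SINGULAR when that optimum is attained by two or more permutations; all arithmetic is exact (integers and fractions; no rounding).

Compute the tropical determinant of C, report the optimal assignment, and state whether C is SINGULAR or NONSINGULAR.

σ = (0, 1, 2, 3): 16 + 12 + 25 + 10 = 63
σ = (0, 1, 3, 2): 16 + 12 + 21 + 7 = 56
σ = (0, 2, 1, 3): 16 + 8 + 22 + 10 = 56
σ = (0, 2, 3, 1): 16 + 8 + 21 + 1 = 46
σ = (0, 3, 1, 2): 16 + 25 + 22 + 7 = 70
σ = (0, 3, 2, 1): 16 + 25 + 25 + 1 = 67
σ = (1, 0, 2, 3): 25 + 11 + 25 + 10 = 71
σ = (1, 0, 3, 2): 25 + 11 + 21 + 7 = 64
σ = (1, 2, 0, 3): 25 + 8 + 28 + 10 = 71
σ = (1, 2, 3, 0): 25 + 8 + 21 + 25 = 79
σ = (1, 3, 0, 2): 25 + 25 + 28 + 7 = 85
σ = (1, 3, 2, 0): 25 + 25 + 25 + 25 = 100
σ = (2, 0, 1, 3): 5 + 11 + 22 + 10 = 48
σ = (2, 0, 3, 1): 5 + 11 + 21 + 1 = 38
σ = (2, 1, 0, 3): 5 + 12 + 28 + 10 = 55
σ = (2, 1, 3, 0): 5 + 12 + 21 + 25 = 63
σ = (2, 3, 0, 1): 5 + 25 + 28 + 1 = 59
σ = (2, 3, 1, 0): 5 + 25 + 22 + 25 = 77
σ = (3, 0, 1, 2): 27 + 11 + 22 + 7 = 67
σ = (3, 0, 2, 1): 27 + 11 + 25 + 1 = 64
σ = (3, 1, 0, 2): 27 + 12 + 28 + 7 = 74
σ = (3, 1, 2, 0): 27 + 12 + 25 + 25 = 89
σ = (3, 2, 0, 1): 27 + 8 + 28 + 1 = 64
σ = (3, 2, 1, 0): 27 + 8 + 22 + 25 = 82
Optimal value attained by: σ = (2, 0, 3, 1).
Answer: det⊕(C) = 38; verdict: NONSINGULAR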